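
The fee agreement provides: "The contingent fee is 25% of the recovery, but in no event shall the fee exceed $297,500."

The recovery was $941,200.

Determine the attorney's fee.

25% of $941,200 = $235,300.00
That is under the $297,500 cap.

$235,300.00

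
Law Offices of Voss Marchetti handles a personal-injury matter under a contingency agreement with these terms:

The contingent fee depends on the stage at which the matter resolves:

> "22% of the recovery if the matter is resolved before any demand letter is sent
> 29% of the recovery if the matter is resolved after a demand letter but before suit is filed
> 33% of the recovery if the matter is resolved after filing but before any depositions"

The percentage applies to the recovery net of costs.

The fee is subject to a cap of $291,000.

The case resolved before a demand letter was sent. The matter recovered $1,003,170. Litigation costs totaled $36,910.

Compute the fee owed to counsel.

$212,577.20

Fee base (net of costs): $1,003,170 − $36,910 = $966,260
The matter resolved before a demand letter was sent, so the 22% rate applies.
$966,260 × 22% = $212,577.20
$212,577.20 is under the $291,000 cap.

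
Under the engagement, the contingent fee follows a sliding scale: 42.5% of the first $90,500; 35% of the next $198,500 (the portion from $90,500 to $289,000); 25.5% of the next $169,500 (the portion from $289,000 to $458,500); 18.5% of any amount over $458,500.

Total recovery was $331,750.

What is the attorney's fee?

$118,838.75

First $90,500 at 42.5% = $38,462.50
Next $198,500 at 35% = $69,475.00
Remaining $42,750 at 25.5% = $10,901.25
Fee: $38,462.50 + $69,475.00 + $10,901.25 = $118,838.75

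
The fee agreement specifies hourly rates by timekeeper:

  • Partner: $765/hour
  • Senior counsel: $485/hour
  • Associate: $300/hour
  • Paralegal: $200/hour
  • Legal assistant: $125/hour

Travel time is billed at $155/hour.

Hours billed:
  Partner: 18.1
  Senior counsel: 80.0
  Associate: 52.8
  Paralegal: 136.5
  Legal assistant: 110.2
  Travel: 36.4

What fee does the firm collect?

$115,203.50

Partner: 18.1 × $765 = $13,846.50
Senior counsel: 80.0 × $485 = $38,800.00
Associate: 52.8 × $300 = $15,840.00
Paralegal: 136.5 × $200 = $27,300.00
Legal assistant: 110.2 × $125 = $13,775.00
Subtotal: $13,846.50 + $38,800.00 + $15,840.00 + $27,300.00 + $13,775.00 = $109,561.50
Travel: 36.4 × $155 = $5,642.00
Total: $109,561.50 + $5,642.00 = $115,203.50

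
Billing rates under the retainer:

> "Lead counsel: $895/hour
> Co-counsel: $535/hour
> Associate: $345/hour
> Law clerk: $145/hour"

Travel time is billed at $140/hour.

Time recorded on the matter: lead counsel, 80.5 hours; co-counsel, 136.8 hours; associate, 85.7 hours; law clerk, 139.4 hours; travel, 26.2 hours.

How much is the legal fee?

$198,683.00

Lead counsel: 80.5 × $895 = $72,047.50
Co-counsel: 136.8 × $535 = $73,188.00
Associate: 85.7 × $345 = $29,566.50
Law clerk: 139.4 × $145 = $20,213.00
Subtotal: $72,047.50 + $73,188.00 + $29,566.50 + $20,213.00 = $195,015.00
Travel: 26.2 × $140 = $3,668.00
Total: $195,015.00 + $3,668.00 = $198,683.00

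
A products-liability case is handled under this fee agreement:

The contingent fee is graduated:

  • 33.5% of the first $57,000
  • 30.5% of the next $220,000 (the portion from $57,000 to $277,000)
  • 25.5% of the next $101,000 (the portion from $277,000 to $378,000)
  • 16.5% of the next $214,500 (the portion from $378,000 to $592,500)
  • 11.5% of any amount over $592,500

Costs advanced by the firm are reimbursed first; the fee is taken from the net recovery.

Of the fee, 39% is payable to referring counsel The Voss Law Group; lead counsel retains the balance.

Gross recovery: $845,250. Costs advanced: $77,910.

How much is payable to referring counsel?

Fee base (net of costs): $845,250 − $77,910 = $767,340
First $57,000 at 33.5% = $19,095.00
Next $220,000 at 30.5% = $67,100.00
Next $101,000 at 25.5% = $25,755.00
Next $214,500 at 16.5% = $35,392.50
Remaining $174,840 at 11.5% = $20,106.60
Fee: $19,095.00 + $67,100.00 + $25,755.00 + $35,392.50 + $20,106.60 = $167,449.10
Referral share: 39% of $167,449.10 = $65,305.15; lead counsel retains $167,449.10 − $65,305.15 = $102,143.95.

$65,305.15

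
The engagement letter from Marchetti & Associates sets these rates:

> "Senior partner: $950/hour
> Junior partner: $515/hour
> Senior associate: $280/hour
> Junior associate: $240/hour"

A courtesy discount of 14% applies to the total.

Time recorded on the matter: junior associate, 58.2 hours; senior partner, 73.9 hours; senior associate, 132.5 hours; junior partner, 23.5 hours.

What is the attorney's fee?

$114,702.93

Senior partner: 73.9 × $950 = $70,205.00
Junior partner: 23.5 × $515 = $12,102.50
Senior associate: 132.5 × $280 = $37,100.00
Junior associate: 58.2 × $240 = $13,968.00
Subtotal: $133,375.50
Less 14% discount: −$18,672.57
Total: $133,375.50 − $18,672.57 = $114,702.93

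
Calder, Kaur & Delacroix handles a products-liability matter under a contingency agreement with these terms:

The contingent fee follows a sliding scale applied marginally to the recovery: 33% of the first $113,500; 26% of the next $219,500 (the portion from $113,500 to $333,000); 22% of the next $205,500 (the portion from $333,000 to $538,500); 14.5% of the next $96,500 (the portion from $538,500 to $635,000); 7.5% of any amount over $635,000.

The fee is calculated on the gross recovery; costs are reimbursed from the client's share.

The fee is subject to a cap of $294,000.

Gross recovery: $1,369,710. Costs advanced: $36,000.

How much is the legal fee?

Fee base is the gross recovery, $1,369,710; costs are reimbursed separately.
First $113,500 at 33% = $37,455.00
Next $219,500 at 26% = $57,070.00
Next $205,500 at 22% = $45,210.00
Next $96,500 at 14.5% = $13,992.50
Remaining $734,710 at 7.5% = $55,103.25
Fee: $37,455.00 + $57,070.00 + $45,210.00 + $13,992.50 + $55,103.25 = $208,830.75
$208,830.75 is under the $294,000 cap.

$208,830.75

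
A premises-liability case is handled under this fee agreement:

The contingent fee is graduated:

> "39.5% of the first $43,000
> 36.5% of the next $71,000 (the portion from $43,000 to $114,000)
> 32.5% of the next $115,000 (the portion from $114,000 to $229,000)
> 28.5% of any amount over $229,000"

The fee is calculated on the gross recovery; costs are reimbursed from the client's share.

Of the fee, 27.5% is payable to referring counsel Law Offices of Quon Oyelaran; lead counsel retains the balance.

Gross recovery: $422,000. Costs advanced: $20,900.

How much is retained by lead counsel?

Fee base is the gross recovery, $422,000; costs are reimbursed separately.
First $43,000 at 39.5% = $16,985.00
Next $71,000 at 36.5% = $25,915.00
Next $115,000 at 32.5% = $37,375.00
Remaining $193,000 at 28.5% = $55,005.00
Fee: $16,985.00 + $25,915.00 + $37,375.00 + $55,005.00 = $135,280.00
Referral share: 27.5% of $135,280.00 = $37,202.00; lead counsel retains $135,280.00 − $37,202.00 = $98,078.00.

$98,078.00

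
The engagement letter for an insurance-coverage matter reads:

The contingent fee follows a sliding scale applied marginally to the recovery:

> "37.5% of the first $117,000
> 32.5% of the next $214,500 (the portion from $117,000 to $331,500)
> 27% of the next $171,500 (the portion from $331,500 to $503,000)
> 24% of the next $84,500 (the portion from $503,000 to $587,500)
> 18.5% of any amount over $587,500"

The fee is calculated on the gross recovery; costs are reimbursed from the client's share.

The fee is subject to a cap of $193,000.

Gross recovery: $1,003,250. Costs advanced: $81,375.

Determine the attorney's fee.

$193,000.00

Fee base is the gross recovery, $1,003,250; costs are reimbursed separately.
First $117,000 at 37.5% = $43,875.00
Next $214,500 at 32.5% = $69,712.50
Next $171,500 at 27% = $46,305.00
Next $84,500 at 24% = $20,280.00
Remaining $415,750 at 18.5% = $76,913.75
Fee: $43,875.00 + $69,712.50 + $46,305.00 + $20,280.00 + $76,913.75 = $257,086.25
$257,086.25 exceeds the $193,000 cap, so the fee is capped at $193,000.00.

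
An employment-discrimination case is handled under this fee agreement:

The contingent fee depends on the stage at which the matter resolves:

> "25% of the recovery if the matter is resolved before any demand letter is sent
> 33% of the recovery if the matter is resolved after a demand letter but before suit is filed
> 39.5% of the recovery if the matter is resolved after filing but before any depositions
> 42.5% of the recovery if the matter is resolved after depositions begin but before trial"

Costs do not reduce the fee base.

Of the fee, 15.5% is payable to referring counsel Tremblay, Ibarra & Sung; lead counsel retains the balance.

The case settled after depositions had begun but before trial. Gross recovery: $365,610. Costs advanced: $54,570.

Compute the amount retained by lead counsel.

$131,299.69

Fee base is the gross recovery, $365,610; costs are reimbursed separately.
The matter settled after depositions had begun but before trial, so the 42.5% rate applies.
$365,610 × 42.5% = $155,384.25
Referral share: 15.5% of $155,384.25 = $24,084.56; lead counsel retains $155,384.25 − $24,084.56 = $131,299.69.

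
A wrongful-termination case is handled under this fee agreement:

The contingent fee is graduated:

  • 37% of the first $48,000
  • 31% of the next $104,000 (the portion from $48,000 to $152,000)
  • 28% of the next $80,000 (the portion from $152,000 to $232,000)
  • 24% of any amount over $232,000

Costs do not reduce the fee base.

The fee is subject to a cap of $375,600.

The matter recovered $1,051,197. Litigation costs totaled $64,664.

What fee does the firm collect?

Fee base is the gross recovery, $1,051,197; costs are reimbursed separately.
First $48,000 at 37% = $17,760.00
Next $104,000 at 31% = $32,240.00
Next $80,000 at 28% = $22,400.00
Remaining $819,197 at 24% = $196,607.28
Fee: $17,760.00 + $32,240.00 + $22,400.00 + $196,607.28 = $269,007.28
$269,007.28 is under the $375,600 cap.

$269,007.28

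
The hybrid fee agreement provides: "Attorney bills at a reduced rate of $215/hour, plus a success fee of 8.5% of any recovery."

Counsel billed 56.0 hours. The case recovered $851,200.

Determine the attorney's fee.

Hourly: 56.0 × $215 = $12,040.00
Success fee: 8.5% of $851,200 = $72,352.00
Total: $12,040.00 + $72,352.00 = $84,392.00

$84,392.00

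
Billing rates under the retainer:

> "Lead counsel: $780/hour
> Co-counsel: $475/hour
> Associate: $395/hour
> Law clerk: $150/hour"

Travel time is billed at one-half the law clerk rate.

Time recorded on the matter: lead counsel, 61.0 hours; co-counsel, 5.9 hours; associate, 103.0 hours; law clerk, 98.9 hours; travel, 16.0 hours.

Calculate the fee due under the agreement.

Lead counsel: 61.0 × $780 = $47,580.00
Co-counsel: 5.9 × $475 = $2,802.50
Associate: 103.0 × $395 = $40,685.00
Law clerk: 98.9 × $150 = $14,835.00
Subtotal: $47,580.00 + $2,802.50 + $40,685.00 + $14,835.00 = $105,902.50
Travel: 16.0 × ($150 ÷ 2) = 16.0 × $75.00 = $1,200.00
Total: $105,902.50 + $1,200.00 = $107,102.50

$107,102.50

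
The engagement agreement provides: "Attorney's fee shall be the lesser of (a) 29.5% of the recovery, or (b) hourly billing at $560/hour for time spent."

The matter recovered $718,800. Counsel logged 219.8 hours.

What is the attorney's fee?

(a) 29.5% of $718,800 = $212,046.00
(b) 219.8 × $560 = $123,088.00
The lesser is (b): $123,088.00.

$123,088.00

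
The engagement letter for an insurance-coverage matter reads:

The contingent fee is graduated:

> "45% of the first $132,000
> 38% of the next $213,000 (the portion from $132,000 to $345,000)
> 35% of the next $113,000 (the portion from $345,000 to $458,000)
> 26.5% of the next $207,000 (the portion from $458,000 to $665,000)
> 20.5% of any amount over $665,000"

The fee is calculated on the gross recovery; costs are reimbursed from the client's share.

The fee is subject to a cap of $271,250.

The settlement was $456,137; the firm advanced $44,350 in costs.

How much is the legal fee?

Fee base is the gross recovery, $456,137; costs are reimbursed separately.
First $132,000 at 45% = $59,400.00
Next $213,000 at 38% = $80,940.00
Remaining $111,137 at 35% = $38,897.95
Fee: $59,400.00 + $80,940.00 + $38,897.95 = $179,237.95
$179,237.95 is under the $271,250 cap.

$179,237.95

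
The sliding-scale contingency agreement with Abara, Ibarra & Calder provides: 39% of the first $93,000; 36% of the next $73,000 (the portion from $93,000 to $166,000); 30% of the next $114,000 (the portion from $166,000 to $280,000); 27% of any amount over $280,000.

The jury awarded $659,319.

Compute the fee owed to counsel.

$199,166.13

First $93,000 at 39% = $36,270.00
Next $73,000 at 36% = $26,280.00
Next $114,000 at 30% = $34,200.00
Remaining $379,319 at 27% = $102,416.13
Fee: $36,270.00 + $26,280.00 + $34,200.00 + $102,416.13 = $199,166.13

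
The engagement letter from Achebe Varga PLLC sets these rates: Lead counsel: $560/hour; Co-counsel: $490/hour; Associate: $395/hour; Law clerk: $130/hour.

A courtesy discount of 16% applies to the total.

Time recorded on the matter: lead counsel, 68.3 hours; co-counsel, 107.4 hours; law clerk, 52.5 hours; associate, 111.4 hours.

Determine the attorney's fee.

$119,029.68

Lead counsel: 68.3 × $560 = $38,248.00
Co-counsel: 107.4 × $490 = $52,626.00
Associate: 111.4 × $395 = $44,003.00
Law clerk: 52.5 × $130 = $6,825.00
Subtotal: $141,702.00
Less 16% discount: −$22,672.32
Total: $141,702.00 − $22,672.32 = $119,029.68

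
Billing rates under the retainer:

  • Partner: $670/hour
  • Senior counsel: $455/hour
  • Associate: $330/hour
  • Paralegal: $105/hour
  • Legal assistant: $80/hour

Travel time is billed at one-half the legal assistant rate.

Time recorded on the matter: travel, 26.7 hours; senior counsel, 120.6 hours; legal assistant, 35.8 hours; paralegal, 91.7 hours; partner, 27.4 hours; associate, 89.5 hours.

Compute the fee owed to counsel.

Partner: 27.4 × $670 = $18,358.00
Senior counsel: 120.6 × $455 = $54,873.00
Associate: 89.5 × $330 = $29,535.00
Paralegal: 91.7 × $105 = $9,628.50
Legal assistant: 35.8 × $80 = $2,864.00
Subtotal: $18,358.00 + $54,873.00 + $29,535.00 + $9,628.50 + $2,864.00 = $115,258.50
Travel: 26.7 × ($80 ÷ 2) = 26.7 × $40.00 = $1,068.00
Total: $115,258.50 + $1,068.00 = $116,326.50

$116,326.50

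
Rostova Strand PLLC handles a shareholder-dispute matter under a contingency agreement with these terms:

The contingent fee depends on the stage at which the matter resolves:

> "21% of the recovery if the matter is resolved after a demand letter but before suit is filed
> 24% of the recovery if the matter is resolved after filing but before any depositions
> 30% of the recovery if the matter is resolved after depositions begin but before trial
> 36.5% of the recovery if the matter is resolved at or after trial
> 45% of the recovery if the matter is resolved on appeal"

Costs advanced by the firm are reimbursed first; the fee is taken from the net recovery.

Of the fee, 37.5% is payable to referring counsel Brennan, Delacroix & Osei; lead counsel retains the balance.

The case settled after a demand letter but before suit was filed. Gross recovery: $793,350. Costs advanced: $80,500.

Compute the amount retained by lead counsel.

$93,561.56

Fee base (net of costs): $793,350 − $80,500 = $712,850
The matter settled after a demand letter but before suit was filed, so the 21% rate applies.
$712,850 × 21% = $149,698.50
Referral share: 37.5% of $149,698.50 = $56,136.94; lead counsel retains $149,698.50 − $56,136.94 = $93,561.56.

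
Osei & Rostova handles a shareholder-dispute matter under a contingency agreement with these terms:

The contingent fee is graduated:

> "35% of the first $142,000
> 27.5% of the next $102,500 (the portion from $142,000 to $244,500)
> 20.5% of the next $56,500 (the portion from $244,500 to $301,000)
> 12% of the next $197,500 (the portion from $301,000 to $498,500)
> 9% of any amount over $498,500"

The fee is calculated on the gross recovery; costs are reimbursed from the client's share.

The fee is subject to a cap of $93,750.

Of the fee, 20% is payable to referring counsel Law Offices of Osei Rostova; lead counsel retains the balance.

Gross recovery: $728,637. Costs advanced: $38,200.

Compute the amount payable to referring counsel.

Fee base is the gross recovery, $728,637; costs are reimbursed separately.
First $142,000 at 35% = $49,700.00
Next $102,500 at 27.5% = $28,187.50
Next $56,500 at 20.5% = $11,582.50
Next $197,500 at 12% = $23,700.00
Remaining $230,137 at 9% = $20,712.33
Fee: $49,700.00 + $28,187.50 + $11,582.50 + $23,700.00 + $20,712.33 = $133,882.33
$133,882.33 exceeds the $93,750 cap, so the fee is capped at $93,750.00.
Referral share: 20% of $93,750.00 = $18,750.00; lead counsel retains $93,750.00 − $18,750.00 = $75,000.00.

$18,750.00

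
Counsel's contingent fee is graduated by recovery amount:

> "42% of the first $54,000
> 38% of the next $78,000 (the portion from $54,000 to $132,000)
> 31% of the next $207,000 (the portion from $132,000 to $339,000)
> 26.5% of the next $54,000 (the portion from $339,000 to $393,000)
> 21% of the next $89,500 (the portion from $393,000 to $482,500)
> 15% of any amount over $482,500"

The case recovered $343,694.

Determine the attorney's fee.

First $54,000 at 42% = $22,680.00
Next $78,000 at 38% = $29,640.00
Next $207,000 at 31% = $64,170.00
Remaining $4,694 at 26.5% = $1,243.91
Fee: $22,680.00 + $29,640.00 + $64,170.00 + $1,243.91 = $117,733.91

$117,733.91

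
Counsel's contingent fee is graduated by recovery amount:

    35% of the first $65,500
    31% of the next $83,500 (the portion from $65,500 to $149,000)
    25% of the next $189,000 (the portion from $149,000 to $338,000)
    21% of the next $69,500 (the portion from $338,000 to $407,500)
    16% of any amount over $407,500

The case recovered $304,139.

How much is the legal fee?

$87,594.75

First $65,500 at 35% = $22,925.00
Next $83,500 at 31% = $25,885.00
Remaining $155,139 at 25% = $38,784.75
Fee: $22,925.00 + $25,885.00 + $38,784.75 = $87,594.75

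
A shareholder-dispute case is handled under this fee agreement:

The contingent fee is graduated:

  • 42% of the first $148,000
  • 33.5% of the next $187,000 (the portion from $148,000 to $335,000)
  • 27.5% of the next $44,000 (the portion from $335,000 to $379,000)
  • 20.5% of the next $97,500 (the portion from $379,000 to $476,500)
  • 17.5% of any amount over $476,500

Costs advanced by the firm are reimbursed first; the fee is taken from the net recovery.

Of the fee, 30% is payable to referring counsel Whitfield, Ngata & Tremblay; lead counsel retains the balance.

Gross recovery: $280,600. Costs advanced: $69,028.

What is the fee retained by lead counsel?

$58,419.63

Fee base (net of costs): $280,600 − $69,028 = $211,572
First $148,000 at 42% = $62,160.00
Remaining $63,572 at 33.5% = $21,296.62
Fee: $62,160.00 + $21,296.62 = $83,456.62
Referral share: 30% of $83,456.62 = $25,036.99; lead counsel retains $83,456.62 − $25,036.99 = $58,419.63.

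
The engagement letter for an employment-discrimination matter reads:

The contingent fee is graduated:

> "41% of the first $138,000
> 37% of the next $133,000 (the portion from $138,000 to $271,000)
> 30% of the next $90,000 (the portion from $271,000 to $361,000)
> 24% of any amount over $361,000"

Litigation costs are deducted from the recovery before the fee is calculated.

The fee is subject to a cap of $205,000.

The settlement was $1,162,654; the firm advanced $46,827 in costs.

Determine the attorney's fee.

$205,000.00

Fee base (net of costs): $1,162,654 − $46,827 = $1,115,827
First $138,000 at 41% = $56,580.00
Next $133,000 at 37% = $49,210.00
Next $90,000 at 30% = $27,000.00
Remaining $754,827 at 24% = $181,158.48
Fee: $56,580.00 + $49,210.00 + $27,000.00 + $181,158.48 = $313,948.48
$313,948.48 exceeds the $205,000 cap, so the fee is capped at $205,000.00.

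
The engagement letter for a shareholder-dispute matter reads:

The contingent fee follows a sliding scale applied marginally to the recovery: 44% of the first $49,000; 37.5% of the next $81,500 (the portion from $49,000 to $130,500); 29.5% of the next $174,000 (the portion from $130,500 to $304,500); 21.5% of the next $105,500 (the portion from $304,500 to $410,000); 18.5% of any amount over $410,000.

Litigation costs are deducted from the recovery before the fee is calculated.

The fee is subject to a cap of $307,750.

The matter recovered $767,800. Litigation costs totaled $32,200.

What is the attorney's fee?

Fee base (net of costs): $767,800 − $32,200 = $735,600
First $49,000 at 44% = $21,560.00
Next $81,500 at 37.5% = $30,562.50
Next $174,000 at 29.5% = $51,330.00
Next $105,500 at 21.5% = $22,682.50
Remaining $325,600 at 18.5% = $60,236.00
Fee: $21,560.00 + $30,562.50 + $51,330.00 + $22,682.50 + $60,236.00 = $186,371.00
$186,371.00 is under the $307,750 cap.

$186,371.00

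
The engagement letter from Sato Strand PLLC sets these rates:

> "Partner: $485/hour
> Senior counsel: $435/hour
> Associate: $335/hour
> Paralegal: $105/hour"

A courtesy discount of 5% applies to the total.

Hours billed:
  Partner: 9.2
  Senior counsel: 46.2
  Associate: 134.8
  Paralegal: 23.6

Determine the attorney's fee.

$68,585.25

Partner: 9.2 × $485 = $4,462.00
Senior counsel: 46.2 × $435 = $20,097.00
Associate: 134.8 × $335 = $45,158.00
Paralegal: 23.6 × $105 = $2,478.00
Subtotal: $72,195.00
Less 5% discount: −$3,609.75
Total: $72,195.00 − $3,609.75 = $68,585.25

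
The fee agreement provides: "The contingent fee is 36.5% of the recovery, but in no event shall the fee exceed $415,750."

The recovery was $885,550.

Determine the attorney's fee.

$323,225.75

36.5% of $885,550 = $323,225.75
That is under the $415,750 cap.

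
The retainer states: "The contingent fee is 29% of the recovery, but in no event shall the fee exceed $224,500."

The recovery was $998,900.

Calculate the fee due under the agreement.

$224,500.00

29% of $998,900 = $289,681.00
That exceeds the $224,500 cap, so the fee is capped at $224,500.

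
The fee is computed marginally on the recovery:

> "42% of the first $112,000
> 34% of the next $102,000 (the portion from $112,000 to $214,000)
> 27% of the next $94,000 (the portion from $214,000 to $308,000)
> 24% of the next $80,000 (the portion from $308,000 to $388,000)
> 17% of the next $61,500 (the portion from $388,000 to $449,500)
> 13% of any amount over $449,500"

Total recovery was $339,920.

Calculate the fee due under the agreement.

First $112,000 at 42% = $47,040.00
Next $102,000 at 34% = $34,680.00
Next $94,000 at 27% = $25,380.00
Remaining $31,920 at 24% = $7,660.80
Fee: $47,040.00 + $34,680.00 + $25,380.00 + $7,660.80 = $114,760.80

$114,760.80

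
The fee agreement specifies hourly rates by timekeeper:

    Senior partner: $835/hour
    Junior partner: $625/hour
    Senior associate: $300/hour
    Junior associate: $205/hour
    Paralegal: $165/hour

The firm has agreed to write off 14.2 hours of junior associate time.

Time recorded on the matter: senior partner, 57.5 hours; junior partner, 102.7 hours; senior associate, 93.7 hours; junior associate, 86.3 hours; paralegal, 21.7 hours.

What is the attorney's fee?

$158,671.00

Senior partner: 57.5 × $835 = $48,012.50
Junior partner: 102.7 × $625 = $64,187.50
Senior associate: 93.7 × $300 = $28,110.00
Junior associate: 86.3 × $205 = $17,691.50
Paralegal: 21.7 × $165 = $3,580.50
Subtotal: $161,582.00
Write-off: 14.2 × $205 = $2,911.00
Total: $161,582.00 − $2,911.00 = $158,671.00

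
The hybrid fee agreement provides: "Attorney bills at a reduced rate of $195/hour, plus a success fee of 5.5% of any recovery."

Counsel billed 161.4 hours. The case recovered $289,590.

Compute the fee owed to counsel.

$47,400.45

Hourly: 161.4 × $195 = $31,473.00
Success fee: 5.5% of $289,590 = $15,927.45
Total: $31,473.00 + $15,927.45 = $47,400.45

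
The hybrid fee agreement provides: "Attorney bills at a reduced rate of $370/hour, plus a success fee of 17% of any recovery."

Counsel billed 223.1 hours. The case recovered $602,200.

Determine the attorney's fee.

Hourly: 223.1 × $370 = $82,547.00
Success fee: 17% of $602,200 = $102,374.00
Total: $82,547.00 + $102,374.00 = $184,921.00

$184,921.00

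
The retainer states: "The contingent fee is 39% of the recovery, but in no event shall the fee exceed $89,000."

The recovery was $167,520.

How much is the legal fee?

$65,332.80

39% of $167,520 = $65,332.80
That is under the $89,000 cap.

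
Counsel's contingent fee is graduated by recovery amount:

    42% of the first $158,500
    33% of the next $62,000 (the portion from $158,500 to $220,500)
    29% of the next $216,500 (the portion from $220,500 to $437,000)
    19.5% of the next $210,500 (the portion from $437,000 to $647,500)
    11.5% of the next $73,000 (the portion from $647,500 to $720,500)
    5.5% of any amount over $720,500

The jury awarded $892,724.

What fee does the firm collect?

First $158,500 at 42% = $66,570.00
Next $62,000 at 33% = $20,460.00
Next $216,500 at 29% = $62,785.00
Next $210,500 at 19.5% = $41,047.50
Next $73,000 at 11.5% = $8,395.00
Remaining $172,224 at 5.5% = $9,472.32
Fee: $66,570.00 + $20,460.00 + $62,785.00 + $41,047.50 + $8,395.00 + $9,472.32 = $208,729.82

$208,729.82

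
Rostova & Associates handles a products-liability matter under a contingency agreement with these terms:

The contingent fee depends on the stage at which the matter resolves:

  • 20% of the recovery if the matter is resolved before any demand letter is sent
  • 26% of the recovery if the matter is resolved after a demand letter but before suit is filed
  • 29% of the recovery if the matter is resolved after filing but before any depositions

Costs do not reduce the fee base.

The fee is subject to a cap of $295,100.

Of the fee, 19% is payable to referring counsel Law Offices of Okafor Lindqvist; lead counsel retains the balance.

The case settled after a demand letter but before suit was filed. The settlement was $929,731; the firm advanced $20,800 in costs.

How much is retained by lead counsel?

$195,801.35

Fee base is the gross recovery, $929,731; costs are reimbursed separately.
The matter settled after a demand letter but before suit was filed, so the 26% rate applies.
$929,731 × 26% = $241,730.06
$241,730.06 is under the $295,100 cap.
Referral share: 19% of $241,730.06 = $45,928.71; lead counsel retains $241,730.06 − $45,928.71 = $195,801.35.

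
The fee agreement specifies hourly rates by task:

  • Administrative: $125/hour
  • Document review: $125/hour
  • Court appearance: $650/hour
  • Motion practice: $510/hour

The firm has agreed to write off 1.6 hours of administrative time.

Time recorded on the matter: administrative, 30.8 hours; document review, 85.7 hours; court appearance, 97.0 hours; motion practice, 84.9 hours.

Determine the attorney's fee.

Administrative: 30.8 × $125 = $3,850.00
Document review: 85.7 × $125 = $10,712.50
Court appearance: 97.0 × $650 = $63,050.00
Motion practice: 84.9 × $510 = $43,299.00
Subtotal: $120,911.50
Write-off: 1.6 × $125 = $200.00
Total: $120,911.50 − $200.00 = $120,711.50

$120,711.50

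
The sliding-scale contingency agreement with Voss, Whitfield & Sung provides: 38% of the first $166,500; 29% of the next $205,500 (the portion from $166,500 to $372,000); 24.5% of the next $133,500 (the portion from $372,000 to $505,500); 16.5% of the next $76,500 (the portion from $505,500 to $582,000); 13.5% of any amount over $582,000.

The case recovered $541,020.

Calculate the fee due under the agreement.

$161,433.30

First $166,500 at 38% = $63,270.00
Next $205,500 at 29% = $59,595.00
Next $133,500 at 24.5% = $32,707.50
Remaining $35,520 at 16.5% = $5,860.80
Fee: $63,270.00 + $59,595.00 + $32,707.50 + $5,860.80 = $161,433.30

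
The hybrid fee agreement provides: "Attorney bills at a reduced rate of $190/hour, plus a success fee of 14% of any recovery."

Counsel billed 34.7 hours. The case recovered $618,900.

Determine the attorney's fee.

$93,239.00

Hourly: 34.7 × $190 = $6,593.00
Success fee: 14% of $618,900 = $86,646.00
Total: $6,593.00 + $86,646.00 = $93,239.00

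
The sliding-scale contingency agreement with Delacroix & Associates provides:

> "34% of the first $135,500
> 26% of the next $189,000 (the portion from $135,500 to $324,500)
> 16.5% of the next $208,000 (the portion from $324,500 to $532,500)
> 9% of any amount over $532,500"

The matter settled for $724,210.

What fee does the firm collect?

First $135,500 at 34% = $46,070.00
Next $189,000 at 26% = $49,140.00
Next $208,000 at 16.5% = $34,320.00
Remaining $191,710 at 9% = $17,253.90
Fee: $46,070.00 + $49,140.00 + $34,320.00 + $17,253.90 = $146,783.90

$146,783.90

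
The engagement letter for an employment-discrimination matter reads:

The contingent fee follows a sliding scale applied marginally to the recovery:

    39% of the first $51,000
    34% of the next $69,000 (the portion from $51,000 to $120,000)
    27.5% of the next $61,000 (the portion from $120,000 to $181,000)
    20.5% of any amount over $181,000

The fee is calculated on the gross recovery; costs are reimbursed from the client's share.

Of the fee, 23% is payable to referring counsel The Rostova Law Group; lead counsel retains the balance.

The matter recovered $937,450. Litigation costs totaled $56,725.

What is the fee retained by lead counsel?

$165,701.88

Fee base is the gross recovery, $937,450; costs are reimbursed separately.
First $51,000 at 39% = $19,890.00
Next $69,000 at 34% = $23,460.00
Next $61,000 at 27.5% = $16,775.00
Remaining $756,450 at 20.5% = $155,072.25
Fee: $19,890.00 + $23,460.00 + $16,775.00 + $155,072.25 = $215,197.25
Referral share: 23% of $215,197.25 = $49,495.37; lead counsel retains $215,197.25 − $49,495.37 = $165,701.88.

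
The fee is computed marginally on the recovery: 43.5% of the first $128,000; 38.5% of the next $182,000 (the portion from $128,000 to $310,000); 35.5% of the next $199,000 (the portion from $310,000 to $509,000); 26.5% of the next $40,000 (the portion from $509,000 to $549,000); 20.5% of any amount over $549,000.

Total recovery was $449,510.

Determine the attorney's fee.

First $128,000 at 43.5% = $55,680.00
Next $182,000 at 38.5% = $70,070.00
Remaining $139,510 at 35.5% = $49,526.05
Fee: $55,680.00 + $70,070.00 + $49,526.05 = $175,276.05

$175,276.05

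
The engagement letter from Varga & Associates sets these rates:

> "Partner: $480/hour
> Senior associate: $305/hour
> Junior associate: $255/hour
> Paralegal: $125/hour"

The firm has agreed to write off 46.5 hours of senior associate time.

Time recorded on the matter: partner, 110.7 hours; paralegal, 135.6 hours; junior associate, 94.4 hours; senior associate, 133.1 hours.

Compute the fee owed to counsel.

Partner: 110.7 × $480 = $53,136.00
Senior associate: 133.1 × $305 = $40,595.50
Junior associate: 94.4 × $255 = $24,072.00
Paralegal: 135.6 × $125 = $16,950.00
Subtotal: $134,753.50
Write-off: 46.5 × $305 = $14,182.50
Total: $134,753.50 − $14,182.50 = $120,571.00

$120,571.00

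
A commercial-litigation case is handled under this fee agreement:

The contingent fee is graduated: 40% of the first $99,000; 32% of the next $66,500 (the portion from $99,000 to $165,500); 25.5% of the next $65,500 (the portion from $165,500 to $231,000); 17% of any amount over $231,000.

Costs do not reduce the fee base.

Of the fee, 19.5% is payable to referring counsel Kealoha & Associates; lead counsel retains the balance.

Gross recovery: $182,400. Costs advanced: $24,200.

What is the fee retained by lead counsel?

$52,477.55

Fee base is the gross recovery, $182,400; costs are reimbursed separately.
First $99,000 at 40% = $39,600.00
Next $66,500 at 32% = $21,280.00
Remaining $16,900 at 25.5% = $4,309.50
Fee: $39,600.00 + $21,280.00 + $4,309.50 = $65,189.50
Referral share: 19.5% of $65,189.50 = $12,711.95; lead counsel retains $65,189.50 − $12,711.95 = $52,477.55.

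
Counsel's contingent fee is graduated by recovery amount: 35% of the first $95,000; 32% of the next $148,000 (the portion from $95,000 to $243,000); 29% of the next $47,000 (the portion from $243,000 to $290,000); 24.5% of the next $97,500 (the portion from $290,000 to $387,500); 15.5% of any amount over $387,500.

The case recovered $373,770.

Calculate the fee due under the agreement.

$114,763.65

First $95,000 at 35% = $33,250.00
Next $148,000 at 32% = $47,360.00
Next $47,000 at 29% = $13,630.00
Remaining $83,770 at 24.5% = $20,523.65
Fee: $33,250.00 + $47,360.00 + $13,630.00 + $20,523.65 = $114,763.65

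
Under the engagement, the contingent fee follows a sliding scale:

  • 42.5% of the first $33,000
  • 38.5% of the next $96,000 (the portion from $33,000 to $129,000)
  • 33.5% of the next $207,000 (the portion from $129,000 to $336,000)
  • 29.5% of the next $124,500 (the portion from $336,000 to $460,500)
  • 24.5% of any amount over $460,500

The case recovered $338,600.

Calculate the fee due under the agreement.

First $33,000 at 42.5% = $14,025.00
Next $96,000 at 38.5% = $36,960.00
Next $207,000 at 33.5% = $69,345.00
Remaining $2,600 at 29.5% = $767.00
Fee: $14,025.00 + $36,960.00 + $69,345.00 + $767.00 = $121,097.00

$121,097.00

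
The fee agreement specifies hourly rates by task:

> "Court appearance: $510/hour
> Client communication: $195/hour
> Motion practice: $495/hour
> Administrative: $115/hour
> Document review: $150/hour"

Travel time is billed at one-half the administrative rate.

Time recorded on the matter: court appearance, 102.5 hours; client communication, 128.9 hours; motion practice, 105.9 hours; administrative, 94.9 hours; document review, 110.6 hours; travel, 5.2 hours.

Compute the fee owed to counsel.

$157,633.50

Court appearance: 102.5 × $510 = $52,275.00
Client communication: 128.9 × $195 = $25,135.50
Motion practice: 105.9 × $495 = $52,420.50
Administrative: 94.9 × $115 = $10,913.50
Document review: 110.6 × $150 = $16,590.00
Subtotal: $52,275.00 + $25,135.50 + $52,420.50 + $10,913.50 + $16,590.00 = $157,334.50
Travel: 5.2 × ($115 ÷ 2) = 5.2 × $57.50 = $299.00
Total: $157,334.50 + $299.00 = $157,633.50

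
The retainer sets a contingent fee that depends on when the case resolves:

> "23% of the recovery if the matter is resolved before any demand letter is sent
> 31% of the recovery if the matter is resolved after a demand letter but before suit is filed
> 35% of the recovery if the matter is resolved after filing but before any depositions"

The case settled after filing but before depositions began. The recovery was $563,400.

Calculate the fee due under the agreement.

The matter settled after filing but before depositions began, so the 35% rate applies.
$563,400 × 35% = $197,190.00

$197,190.00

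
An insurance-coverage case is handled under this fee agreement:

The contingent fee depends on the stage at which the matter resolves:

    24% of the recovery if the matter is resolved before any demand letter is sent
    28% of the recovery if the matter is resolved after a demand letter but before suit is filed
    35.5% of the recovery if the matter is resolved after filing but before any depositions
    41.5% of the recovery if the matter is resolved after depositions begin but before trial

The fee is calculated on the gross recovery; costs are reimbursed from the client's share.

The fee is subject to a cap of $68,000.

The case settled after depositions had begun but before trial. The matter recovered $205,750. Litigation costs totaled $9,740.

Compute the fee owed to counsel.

$68,000.00

Fee base is the gross recovery, $205,750; costs are reimbursed separately.
The matter settled after depositions had begun but before trial, so the 41.5% rate applies.
$205,750 × 41.5% = $85,386.25
$85,386.25 exceeds the $68,000 cap, so the fee is capped at $68,000.00.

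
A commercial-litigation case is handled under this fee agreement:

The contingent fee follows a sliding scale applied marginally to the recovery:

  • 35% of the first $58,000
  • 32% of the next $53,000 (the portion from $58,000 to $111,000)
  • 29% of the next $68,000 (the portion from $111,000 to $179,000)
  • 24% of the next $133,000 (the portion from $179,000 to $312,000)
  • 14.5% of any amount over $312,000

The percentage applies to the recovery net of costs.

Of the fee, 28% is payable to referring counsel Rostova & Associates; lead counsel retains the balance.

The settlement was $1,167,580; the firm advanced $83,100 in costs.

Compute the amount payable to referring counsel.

$56,254.69

Fee base (net of costs): $1,167,580 − $83,100 = $1,084,480
First $58,000 at 35% = $20,300.00
Next $53,000 at 32% = $16,960.00
Next $68,000 at 29% = $19,720.00
Next $133,000 at 24% = $31,920.00
Remaining $772,480 at 14.5% = $112,009.60
Fee: $20,300.00 + $16,960.00 + $19,720.00 + $31,920.00 + $112,009.60 = $200,909.60
Referral share: 28% of $200,909.60 = $56,254.69; lead counsel retains $200,909.60 − $56,254.69 = $144,654.91.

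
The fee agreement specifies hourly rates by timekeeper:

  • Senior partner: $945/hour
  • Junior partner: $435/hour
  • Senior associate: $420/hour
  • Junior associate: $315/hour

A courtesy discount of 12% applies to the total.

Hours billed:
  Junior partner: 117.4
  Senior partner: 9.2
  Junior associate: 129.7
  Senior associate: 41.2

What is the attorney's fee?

Senior partner: 9.2 × $945 = $8,694.00
Junior partner: 117.4 × $435 = $51,069.00
Senior associate: 41.2 × $420 = $17,304.00
Junior associate: 129.7 × $315 = $40,855.50
Subtotal: $117,922.50
Less 12% discount: −$14,150.70
Total: $117,922.50 − $14,150.70 = $103,771.80

$103,771.80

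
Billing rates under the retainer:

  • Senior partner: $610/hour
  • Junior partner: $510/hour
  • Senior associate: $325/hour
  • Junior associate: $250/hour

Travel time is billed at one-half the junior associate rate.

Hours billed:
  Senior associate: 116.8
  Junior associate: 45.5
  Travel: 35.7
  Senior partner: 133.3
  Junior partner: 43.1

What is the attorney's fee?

$157,091.50

Senior partner: 133.3 × $610 = $81,313.00
Junior partner: 43.1 × $510 = $21,981.00
Senior associate: 116.8 × $325 = $37,960.00
Junior associate: 45.5 × $250 = $11,375.00
Subtotal: $81,313.00 + $21,981.00 + $37,960.00 + $11,375.00 = $152,629.00
Travel: 35.7 × ($250 ÷ 2) = 35.7 × $125.00 = $4,462.50
Total: $152,629.00 + $4,462.50 = $157,091.50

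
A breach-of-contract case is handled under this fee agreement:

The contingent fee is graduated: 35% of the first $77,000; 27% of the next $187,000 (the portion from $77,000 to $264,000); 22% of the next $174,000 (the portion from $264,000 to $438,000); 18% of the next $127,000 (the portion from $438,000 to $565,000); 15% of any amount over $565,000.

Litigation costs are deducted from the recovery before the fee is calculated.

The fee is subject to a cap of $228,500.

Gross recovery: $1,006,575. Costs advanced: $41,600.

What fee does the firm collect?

$198,576.25

Fee base (net of costs): $1,006,575 − $41,600 = $964,975
First $77,000 at 35% = $26,950.00
Next $187,000 at 27% = $50,490.00
Next $174,000 at 22% = $38,280.00
Next $127,000 at 18% = $22,860.00
Remaining $399,975 at 15% = $59,996.25
Fee: $26,950.00 + $50,490.00 + $38,280.00 + $22,860.00 + $59,996.25 = $198,576.25
$198,576.25 is under the $228,500 cap.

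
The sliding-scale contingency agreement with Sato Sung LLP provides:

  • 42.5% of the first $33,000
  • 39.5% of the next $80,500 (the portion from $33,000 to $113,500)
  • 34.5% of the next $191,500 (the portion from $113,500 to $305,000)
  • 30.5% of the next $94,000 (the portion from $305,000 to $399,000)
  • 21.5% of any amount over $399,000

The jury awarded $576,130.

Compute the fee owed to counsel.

$178,642.95

First $33,000 at 42.5% = $14,025.00
Next $80,500 at 39.5% = $31,797.50
Next $191,500 at 34.5% = $66,067.50
Next $94,000 at 30.5% = $28,670.00
Remaining $177,130 at 21.5% = $38,082.95
Fee: $14,025.00 + $31,797.50 + $66,067.50 + $28,670.00 + $38,082.95 = $178,642.95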